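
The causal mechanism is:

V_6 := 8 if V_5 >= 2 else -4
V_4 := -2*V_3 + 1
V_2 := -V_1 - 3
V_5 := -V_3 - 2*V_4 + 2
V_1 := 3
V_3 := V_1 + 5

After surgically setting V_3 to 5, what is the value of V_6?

8

The intervention breaks the incoming arrows to V_3: V_3 := V_1 + 5 no longer applies, and V_3 = 5.
V_4 = -2*V_3 + 1  [with V_3=5]  = -9
V_5 = -V_3 - 2*V_4 + 2  [with V_3=5, V_4=-9]  = 15
V_6 = 8 if V_5 >= 2 else -4  [with V_5=15]  = 8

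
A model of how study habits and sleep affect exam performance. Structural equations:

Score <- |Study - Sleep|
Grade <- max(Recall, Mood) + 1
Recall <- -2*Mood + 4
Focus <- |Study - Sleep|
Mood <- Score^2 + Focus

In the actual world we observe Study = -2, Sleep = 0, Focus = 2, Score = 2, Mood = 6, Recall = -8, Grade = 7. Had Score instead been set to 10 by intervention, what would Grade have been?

103

The intervention breaks the incoming arrows to Score: Score <- |Study - Sleep| no longer applies, and Score = 10.
Focus = |Study - Sleep|  [with Study=-2, Sleep=0]  = 2
Mood = Score^2 + Focus  [with Score=10, Focus=2]  = 102
Recall = -2*Mood + 4  [with Mood=102]  = -200
Grade = max(Recall, Mood) + 1  [with Recall=-200, Mood=102]  = 103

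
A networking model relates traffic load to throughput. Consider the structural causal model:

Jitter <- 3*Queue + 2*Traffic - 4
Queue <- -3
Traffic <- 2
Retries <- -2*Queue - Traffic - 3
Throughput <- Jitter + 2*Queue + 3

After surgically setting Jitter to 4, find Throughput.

Intervening sets Jitter = 4 and removes its equation (Jitter <- 3*Queue + 2*Traffic - 4).
Throughput = Jitter + 2*Queue + 3  [with Jitter=4, Queue=-3]  = 1

1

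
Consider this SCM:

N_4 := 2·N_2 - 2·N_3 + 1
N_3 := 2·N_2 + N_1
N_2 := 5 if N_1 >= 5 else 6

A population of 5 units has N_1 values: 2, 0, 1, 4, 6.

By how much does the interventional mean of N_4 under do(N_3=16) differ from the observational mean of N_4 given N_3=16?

0.6

The intervention sets N_3=16 in all 5 units regardless of N_1. Recomputing N_4 per unit gives -19, -19, -19, -19, -21; average -19.4.
Observing N_3=16 restricts to units where N_3's equation naturally yields 16: N_1 ∈ {4, 6}. In that subpopulation N_4 = -19, -21, mean -20.
Difference = -19.4 − (-20) = 0.6.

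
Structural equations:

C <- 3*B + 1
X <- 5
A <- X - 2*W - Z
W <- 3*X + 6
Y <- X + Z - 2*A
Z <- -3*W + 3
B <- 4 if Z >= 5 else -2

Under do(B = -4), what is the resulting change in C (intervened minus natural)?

Intervening sets B = -4 and removes its equation (B <- 4 if Z >= 5 else -2).
C = 3*B + 1  [with B=-4]  = -11
Without intervention: W = 3*X + 6  [with X=5]  = 21; Z = -3*W + 3  [with W=21]  = -60; B = 4 if Z >= 5 else -2  [with Z=-60]  = -2; C = 3*B + 1  [with B=-2]  = -5.
Change = -11 − (-5) = -6.

-6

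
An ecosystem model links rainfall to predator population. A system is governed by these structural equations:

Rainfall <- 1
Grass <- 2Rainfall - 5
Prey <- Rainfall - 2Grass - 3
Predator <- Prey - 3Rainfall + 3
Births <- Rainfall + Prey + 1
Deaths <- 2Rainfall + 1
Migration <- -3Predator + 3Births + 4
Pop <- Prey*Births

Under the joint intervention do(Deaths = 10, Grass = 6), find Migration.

Setting Deaths = 10, Grass = 6 by intervention discards those variables' equations.
Prey = Rainfall - 2Grass - 3  [with Rainfall=1, Grass=6]  = -14
Predator = Prey - 3Rainfall + 3  [with Prey=-14, Rainfall=1]  = -14
Births = Rainfall + Prey + 1  [with Rainfall=1, Prey=-14]  = -12
Migration = -3Predator + 3Births + 4  [with Predator=-14, Births=-12]  = 10

10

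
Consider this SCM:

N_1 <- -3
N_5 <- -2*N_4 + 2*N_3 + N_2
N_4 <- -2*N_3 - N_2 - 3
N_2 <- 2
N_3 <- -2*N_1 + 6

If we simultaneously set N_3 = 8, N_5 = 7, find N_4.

The joint intervention fixes N_3 = 8, N_5 = 7, removing each variable's own equation.
N_4 = -2*N_3 - N_2 - 3  [with N_3=8, N_2=2]  = -21

-21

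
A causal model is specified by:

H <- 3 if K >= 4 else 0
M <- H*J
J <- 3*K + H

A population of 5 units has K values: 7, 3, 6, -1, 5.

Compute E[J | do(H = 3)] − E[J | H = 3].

Every unit gets H=3 under the intervention. J values become 24, 12, 21, 0, 18; E[J|do(H=3)] = 15.
Observing H=3 restricts to units where H's equation naturally yields 3: K ∈ {7, 6, 5}. In that subpopulation J = 24, 21, 18, mean 21.
Difference = 15 − 21 = -6.

-6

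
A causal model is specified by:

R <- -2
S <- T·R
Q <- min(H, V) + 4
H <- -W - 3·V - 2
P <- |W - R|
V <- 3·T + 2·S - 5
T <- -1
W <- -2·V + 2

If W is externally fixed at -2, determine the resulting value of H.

Under do(W=-2), the mechanism W <- -2·V + 2 is discarded; W is fixed at -2.
S = T·R  [with T=-1, R=-2]  = 2
V = 3·T + 2·S - 5  [with T=-1, S=2]  = -4
H = -W - 3·V - 2  [with W=-2, V=-4]  = 12

12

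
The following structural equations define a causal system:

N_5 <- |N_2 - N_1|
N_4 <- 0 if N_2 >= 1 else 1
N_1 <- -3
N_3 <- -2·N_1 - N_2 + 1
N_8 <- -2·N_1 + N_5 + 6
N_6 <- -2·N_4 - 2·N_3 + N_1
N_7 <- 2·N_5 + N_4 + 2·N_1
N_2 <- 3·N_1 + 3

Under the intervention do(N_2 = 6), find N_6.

Under do(N_2=6), the mechanism N_2 <- 3·N_1 + 3 is discarded; N_2 is fixed at 6.
N_3 = -2·N_1 - N_2 + 1  [with N_1=-3, N_2=6]  = 1
N_4 = 0 if N_2 >= 1 else 1  [with N_2=6]  = 0
N_6 = -2·N_4 - 2·N_3 + N_1  [with N_4=0, N_3=1, N_1=-3]  = -5

-5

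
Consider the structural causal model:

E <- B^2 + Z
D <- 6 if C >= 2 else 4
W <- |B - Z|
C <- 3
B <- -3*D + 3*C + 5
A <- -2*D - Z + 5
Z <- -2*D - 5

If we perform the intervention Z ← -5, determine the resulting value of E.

11

Intervening sets Z = -5 and removes its equation (Z <- -2*D - 5).
D = 6 if C >= 2 else 4  [with C=3]  = 6
B = -3*D + 3*C + 5  [with D=6, C=3]  = -4
E = B^2 + Z  [with B=-4, Z=-5]  = 11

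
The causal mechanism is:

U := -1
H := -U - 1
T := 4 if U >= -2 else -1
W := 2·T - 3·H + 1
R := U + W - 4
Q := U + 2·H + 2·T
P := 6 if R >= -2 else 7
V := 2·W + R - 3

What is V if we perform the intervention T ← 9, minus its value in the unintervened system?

30

The intervention breaks the incoming arrows to T: T := 4 if U >= -2 else -1 no longer applies, and T = 9.
H = -U - 1  [with U=-1]  = 0
W = 2·T - 3·H + 1  [with T=9, H=0]  = 19
R = U + W - 4  [with U=-1, W=19]  = 14
V = 2·W + R - 3  [with W=19, R=14]  = 49
Without intervention: H = -U - 1  [with U=-1]  = 0; T = 4 if U >= -2 else -1  [with U=-1]  = 4; W = 2·T - 3·H + 1  [with T=4, H=0]  = 9; R = U + W - 4  [with U=-1, W=9]  = 4; V = 2·W + R - 3  [with W=9, R=4]  = 19.
Change = 49 − 19 = 30.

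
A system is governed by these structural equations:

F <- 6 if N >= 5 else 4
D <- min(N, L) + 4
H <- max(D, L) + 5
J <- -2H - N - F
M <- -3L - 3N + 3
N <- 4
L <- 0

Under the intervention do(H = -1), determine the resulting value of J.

-6

Under do(H=-1), the mechanism H <- max(D, L) + 5 is discarded; H is fixed at -1.
F = 6 if N >= 5 else 4  [with N=4]  = 4
J = -2H - N - F  [with H=-1, N=4, F=4]  = -6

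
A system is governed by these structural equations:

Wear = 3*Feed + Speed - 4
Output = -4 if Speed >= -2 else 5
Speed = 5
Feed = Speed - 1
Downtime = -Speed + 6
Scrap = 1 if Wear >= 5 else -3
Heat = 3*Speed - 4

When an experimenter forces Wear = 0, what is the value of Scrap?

Intervening sets Wear = 0 and removes its equation (Wear = 3*Feed + Speed - 4).
Scrap = 1 if Wear >= 5 else -3  [with Wear=0]  = -3

-3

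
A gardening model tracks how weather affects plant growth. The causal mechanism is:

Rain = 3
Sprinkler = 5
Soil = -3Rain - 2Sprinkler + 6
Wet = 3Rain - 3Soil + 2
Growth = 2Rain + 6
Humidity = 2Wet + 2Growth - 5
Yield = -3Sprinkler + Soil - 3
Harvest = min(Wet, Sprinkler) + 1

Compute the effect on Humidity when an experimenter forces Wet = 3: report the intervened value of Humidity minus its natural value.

Under do(Wet=3), the mechanism Wet = 3Rain - 3Soil + 2 is discarded; Wet is fixed at 3.
Growth = 2Rain + 6  [with Rain=3]  = 12
Humidity = 2Wet + 2Growth - 5  [with Wet=3, Growth=12]  = 25
Without intervention: Soil = -3Rain - 2Sprinkler + 6  [with Rain=3, Sprinkler=5]  = -13; Wet = 3Rain - 3Soil + 2  [with Rain=3, Soil=-13]  = 50; Growth = 2Rain + 6  [with Rain=3]  = 12; Humidity = 2Wet + 2Growth - 5  [with Wet=50, Growth=12]  = 119.
Change = 25 − 119 = -94.

-94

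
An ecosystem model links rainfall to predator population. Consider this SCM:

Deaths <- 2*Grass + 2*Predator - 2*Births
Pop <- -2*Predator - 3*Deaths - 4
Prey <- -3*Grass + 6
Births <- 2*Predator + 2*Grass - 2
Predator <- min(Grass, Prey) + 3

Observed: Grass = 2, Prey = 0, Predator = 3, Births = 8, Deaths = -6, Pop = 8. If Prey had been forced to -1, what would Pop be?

4

Under do(Prey=-1), the mechanism Prey <- -3*Grass + 6 is discarded; Prey is fixed at -1.
Predator = min(Grass, Prey) + 3  [with Grass=2, Prey=-1]  = 2
Births = 2*Predator + 2*Grass - 2  [with Predator=2, Grass=2]  = 6
Deaths = 2*Grass + 2*Predator - 2*Births  [with Grass=2, Predator=2, Births=6]  = -4
Pop = -2*Predator - 3*Deaths - 4  [with Predator=2, Deaths=-4]  = 4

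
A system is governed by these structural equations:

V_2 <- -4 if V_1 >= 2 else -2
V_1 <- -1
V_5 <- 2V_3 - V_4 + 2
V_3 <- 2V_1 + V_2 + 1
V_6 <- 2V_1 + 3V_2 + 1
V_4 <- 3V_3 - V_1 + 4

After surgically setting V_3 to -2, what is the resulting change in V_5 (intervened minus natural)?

do(V_3=-2) replaces the equation V_3 <- 2V_1 + V_2 + 1 with the constant V_3 = -2.
V_4 = 3V_3 - V_1 + 4  [with V_3=-2, V_1=-1]  = -1
V_5 = 2V_3 - V_4 + 2  [with V_3=-2, V_4=-1]  = -1
Without intervention: V_2 = -4 if V_1 >= 2 else -2  [with V_1=-1]  = -2; V_3 = 2V_1 + V_2 + 1  [with V_1=-1, V_2=-2]  = -3; V_4 = 3V_3 - V_1 + 4  [with V_3=-3, V_1=-1]  = -4; V_5 = 2V_3 - V_4 + 2  [with V_3=-3, V_4=-4]  = 0.
Change = -1 − 0 = -1.

-1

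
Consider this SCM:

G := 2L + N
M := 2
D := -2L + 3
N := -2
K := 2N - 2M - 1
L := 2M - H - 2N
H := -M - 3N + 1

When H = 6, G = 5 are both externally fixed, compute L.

2

The joint intervention fixes H = 6, G = 5, removing each variable's own equation.
L = 2M - H - 2N  [with M=2, H=6, N=-2]  = 2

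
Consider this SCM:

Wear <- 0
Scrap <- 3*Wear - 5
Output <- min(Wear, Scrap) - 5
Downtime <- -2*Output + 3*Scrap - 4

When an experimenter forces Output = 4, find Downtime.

The intervention breaks the incoming arrows to Output: Output <- min(Wear, Scrap) - 5 no longer applies, and Output = 4.
Scrap = 3*Wear - 5  [with Wear=0]  = -5
Downtime = -2*Output + 3*Scrap - 4  [with Output=4, Scrap=-5]  = -27

-27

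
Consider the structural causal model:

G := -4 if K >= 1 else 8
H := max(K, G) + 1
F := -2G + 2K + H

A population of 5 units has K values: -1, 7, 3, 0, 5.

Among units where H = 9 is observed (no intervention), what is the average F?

-8

Conditioning on H=9 selects the 2 unit(s) with K ∈ {-1, 0}. Their F values: -9, -7. Mean = -8.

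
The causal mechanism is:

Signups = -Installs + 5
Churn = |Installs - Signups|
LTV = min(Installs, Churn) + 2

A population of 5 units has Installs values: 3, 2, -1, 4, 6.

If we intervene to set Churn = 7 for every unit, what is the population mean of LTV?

4.8

The intervention sets Churn=7 in all 5 units regardless of Installs. Recomputing LTV per unit gives 5, 4, 1, 6, 8; average 4.8.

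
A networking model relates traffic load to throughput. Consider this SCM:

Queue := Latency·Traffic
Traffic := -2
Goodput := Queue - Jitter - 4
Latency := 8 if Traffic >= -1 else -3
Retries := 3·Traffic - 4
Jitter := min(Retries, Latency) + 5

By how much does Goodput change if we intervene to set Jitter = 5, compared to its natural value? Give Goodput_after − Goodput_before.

-10

The intervention breaks the incoming arrows to Jitter: Jitter := min(Retries, Latency) + 5 no longer applies, and Jitter = 5.
Latency = 8 if Traffic >= -1 else -3  [with Traffic=-2]  = -3
Queue = Latency·Traffic  [with Latency=-3, Traffic=-2]  = 6
Goodput = Queue - Jitter - 4  [with Queue=6, Jitter=5]  = -3
Without intervention: Latency = 8 if Traffic >= -1 else -3  [with Traffic=-2]  = -3; Queue = Latency·Traffic  [with Latency=-3, Traffic=-2]  = 6; Retries = 3·Traffic - 4  [with Traffic=-2]  = -10; Jitter = min(Retries, Latency) + 5  [with Retries=-10, Latency=-3]  = -5; Goodput = Queue - Jitter - 4  [with Queue=6, Jitter=-5]  = 7.
Change = -3 − 7 = -10.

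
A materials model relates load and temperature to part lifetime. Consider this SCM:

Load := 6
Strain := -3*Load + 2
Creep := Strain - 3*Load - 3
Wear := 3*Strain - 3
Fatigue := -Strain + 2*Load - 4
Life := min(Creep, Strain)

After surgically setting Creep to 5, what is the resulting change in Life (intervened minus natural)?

21

The intervention breaks the incoming arrows to Creep: Creep := Strain - 3*Load - 3 no longer applies, and Creep = 5.
Strain = -3*Load + 2  [with Load=6]  = -16
Life = min(Creep, Strain)  [with Creep=5, Strain=-16]  = -16
Without intervention: Strain = -3*Load + 2  [with Load=6]  = -16; Creep = Strain - 3*Load - 3  [with Strain=-16, Load=6]  = -37; Life = min(Creep, Strain)  [with Creep=-37, Strain=-16]  = -37.
Change = -16 − (-37) = 21.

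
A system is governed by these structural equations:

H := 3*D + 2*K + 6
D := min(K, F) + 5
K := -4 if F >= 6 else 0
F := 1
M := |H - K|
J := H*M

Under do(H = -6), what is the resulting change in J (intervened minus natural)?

-477

Under do(H=-6), the mechanism H := 3*D + 2*K + 6 is discarded; H is fixed at -6.
K = -4 if F >= 6 else 0  [with F=1]  = 0
M = |H - K|  [with H=-6, K=0]  = 6
J = H*M  [with H=-6, M=6]  = -36
Without intervention: K = -4 if F >= 6 else 0  [with F=1]  = 0; D = min(K, F) + 5  [with K=0, F=1]  = 5; H = 3*D + 2*K + 6  [with D=5, K=0]  = 21; M = |H - K|  [with H=21, K=0]  = 21; J = H*M  [with H=21, M=21]  = 441.
Change = -36 − 441 = -477.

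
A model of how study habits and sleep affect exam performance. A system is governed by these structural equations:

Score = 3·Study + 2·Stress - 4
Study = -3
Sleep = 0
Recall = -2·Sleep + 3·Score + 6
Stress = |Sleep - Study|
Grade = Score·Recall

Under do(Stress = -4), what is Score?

-21

The intervention breaks the incoming arrows to Stress: Stress = |Sleep - Study| no longer applies, and Stress = -4.
Score = 3·Study + 2·Stress - 4  [with Study=-3, Stress=-4]  = -21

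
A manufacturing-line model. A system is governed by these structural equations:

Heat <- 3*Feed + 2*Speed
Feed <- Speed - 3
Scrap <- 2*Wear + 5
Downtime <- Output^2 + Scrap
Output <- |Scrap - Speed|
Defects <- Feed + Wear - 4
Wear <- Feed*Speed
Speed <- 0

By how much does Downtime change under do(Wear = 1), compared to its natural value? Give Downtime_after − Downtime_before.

26

do(Wear=1) replaces the equation Wear <- Feed*Speed with the constant Wear = 1.
Scrap = 2*Wear + 5  [with Wear=1]  = 7
Output = |Scrap - Speed|  [with Scrap=7, Speed=0]  = 7
Downtime = Output^2 + Scrap  [with Output=7, Scrap=7]  = 56
Without intervention: Feed = Speed - 3  [with Speed=0]  = -3; Wear = Feed*Speed  [with Feed=-3, Speed=0]  = 0; Scrap = 2*Wear + 5  [with Wear=0]  = 5; Output = |Scrap - Speed|  [with Scrap=5, Speed=0]  = 5; Downtime = Output^2 + Scrap  [with Output=5, Scrap=5]  = 30.
Change = 56 − 30 = 26.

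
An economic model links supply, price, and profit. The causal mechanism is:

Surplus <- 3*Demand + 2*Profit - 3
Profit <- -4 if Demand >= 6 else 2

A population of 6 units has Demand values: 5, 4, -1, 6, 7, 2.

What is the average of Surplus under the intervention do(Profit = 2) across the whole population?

The intervention sets Profit=2 in all 6 units regardless of Demand. Recomputing Surplus per unit gives 16, 13, -2, 19, 22, 7; average 12.5.

12.5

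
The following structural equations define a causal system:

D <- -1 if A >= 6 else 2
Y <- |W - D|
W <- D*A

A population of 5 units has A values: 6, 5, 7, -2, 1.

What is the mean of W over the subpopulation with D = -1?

-6.5

Observing D=-1 restricts to units where D's equation naturally yields -1: A ∈ {6, 7}. In that subpopulation W = -6, -7, mean -6.5.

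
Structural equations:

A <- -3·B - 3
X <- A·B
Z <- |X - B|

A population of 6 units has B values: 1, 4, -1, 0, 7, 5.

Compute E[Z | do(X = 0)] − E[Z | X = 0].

do(X=0) breaks X's dependence on B. With X=0 fixed, Z across the units is 1, 4, 1, 0, 7, 5, mean 3.
E[Z|X=0] averages over only the 2 units with X=0 (B = -1, 0): Z = 1, 0, mean 0.5.
Difference = 3 − 0.5 = 2.5.

2.5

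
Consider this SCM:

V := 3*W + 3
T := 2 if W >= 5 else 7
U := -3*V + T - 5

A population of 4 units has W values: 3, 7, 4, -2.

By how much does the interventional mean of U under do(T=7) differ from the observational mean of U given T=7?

-12

do(T=7) breaks T's dependence on W. With T=7 fixed, U across the units is -34, -70, -43, 11, mean -34.
Observing T=7 restricts to units where T's equation naturally yields 7: W ∈ {3, 4, -2}. In that subpopulation U = -34, -43, 11, mean -22.
Difference = -34 − (-22) = -12.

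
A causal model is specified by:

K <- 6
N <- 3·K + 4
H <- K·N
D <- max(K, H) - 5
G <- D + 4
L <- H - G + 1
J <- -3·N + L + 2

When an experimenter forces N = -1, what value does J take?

-5

Under do(N=-1), the mechanism N <- 3·K + 4 is discarded; N is fixed at -1.
H = K·N  [with K=6, N=-1]  = -6
D = max(K, H) - 5  [with K=6, H=-6]  = 1
G = D + 4  [with D=1]  = 5
L = H - G + 1  [with H=-6, G=5]  = -10
J = -3·N + L + 2  [with N=-1, L=-10]  = -5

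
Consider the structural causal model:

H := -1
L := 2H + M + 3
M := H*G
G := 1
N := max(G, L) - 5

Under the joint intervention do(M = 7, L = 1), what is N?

Setting M = 7, L = 1 by intervention discards those variables' equations.
N = max(G, L) - 5  [with G=1, L=1]  = -4

-4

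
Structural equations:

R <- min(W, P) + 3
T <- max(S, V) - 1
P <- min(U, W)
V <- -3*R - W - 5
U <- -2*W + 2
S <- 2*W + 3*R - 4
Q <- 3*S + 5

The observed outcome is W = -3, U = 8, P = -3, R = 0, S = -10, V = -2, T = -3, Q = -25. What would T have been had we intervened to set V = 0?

-1

Intervening sets V = 0 and removes its equation (V <- -3*R - W - 5).
U = -2*W + 2  [with W=-3]  = 8
P = min(U, W)  [with U=8, W=-3]  = -3
R = min(W, P) + 3  [with W=-3, P=-3]  = 0
S = 2*W + 3*R - 4  [with W=-3, R=0]  = -10
T = max(S, V) - 1  [with S=-10, V=0]  = -1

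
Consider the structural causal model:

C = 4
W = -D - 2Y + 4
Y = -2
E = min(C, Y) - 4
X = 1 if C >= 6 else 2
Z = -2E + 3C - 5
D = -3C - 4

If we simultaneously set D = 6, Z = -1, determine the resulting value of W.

2

Setting D = 6, Z = -1 by intervention discards those variables' equations.
W = -D - 2Y + 4  [with D=6, Y=-2]  = 2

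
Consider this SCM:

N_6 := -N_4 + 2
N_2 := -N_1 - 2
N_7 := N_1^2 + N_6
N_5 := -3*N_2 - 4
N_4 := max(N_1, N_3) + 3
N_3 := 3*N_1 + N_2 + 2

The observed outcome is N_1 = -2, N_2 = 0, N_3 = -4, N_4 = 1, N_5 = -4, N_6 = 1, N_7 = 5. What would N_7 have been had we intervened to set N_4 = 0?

The intervention breaks the incoming arrows to N_4: N_4 := max(N_1, N_3) + 3 no longer applies, and N_4 = 0.
N_6 = -N_4 + 2  [with N_4=0]  = 2
N_7 = N_1^2 + N_6  [with N_1=-2, N_6=2]  = 6

6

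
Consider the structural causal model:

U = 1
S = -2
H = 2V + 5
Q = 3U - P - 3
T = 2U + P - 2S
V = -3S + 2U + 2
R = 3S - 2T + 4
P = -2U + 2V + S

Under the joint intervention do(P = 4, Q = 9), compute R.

Under do(P = 4, Q = 9), each intervened variable's structural equation is replaced by its fixed value.
T = 2U + P - 2S  [with U=1, P=4, S=-2]  = 10
R = 3S - 2T + 4  [with S=-2, T=10]  = -22

-22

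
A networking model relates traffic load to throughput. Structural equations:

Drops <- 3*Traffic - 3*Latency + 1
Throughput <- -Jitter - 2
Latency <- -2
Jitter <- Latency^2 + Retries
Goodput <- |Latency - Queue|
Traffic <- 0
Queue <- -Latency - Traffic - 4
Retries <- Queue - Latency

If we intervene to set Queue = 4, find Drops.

The intervention breaks the incoming arrows to Queue: Queue <- -Latency - Traffic - 4 no longer applies, and Queue = 4.
Drops is not downstream of the intervention, so its value is determined by the original equations.
Drops = 3*Traffic - 3*Latency + 1  [with Traffic=0, Latency=-2]  = 7

7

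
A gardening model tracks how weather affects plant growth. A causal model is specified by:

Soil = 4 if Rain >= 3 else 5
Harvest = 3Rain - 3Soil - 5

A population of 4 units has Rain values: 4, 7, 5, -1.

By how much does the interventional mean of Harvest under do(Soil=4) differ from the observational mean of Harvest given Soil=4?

Under do(Soil=4), Soil's equation is replaced by Soil=4 for every unit. Per-unit Harvest: -5, 4, -2, -20. Mean = -5.75.
Conditioning on Soil=4 selects the 3 unit(s) with Rain ∈ {4, 7, 5}. Their Harvest values: -5, 4, -2. Mean = -1.
Difference = -5.75 − (-1) = -4.75.

-4.75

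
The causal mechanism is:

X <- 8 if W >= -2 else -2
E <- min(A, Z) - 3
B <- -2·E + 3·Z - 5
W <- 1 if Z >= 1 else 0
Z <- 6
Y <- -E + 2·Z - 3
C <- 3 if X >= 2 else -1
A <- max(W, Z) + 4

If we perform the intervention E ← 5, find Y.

Under do(E=5), the mechanism E <- min(A, Z) - 3 is discarded; E is fixed at 5.
Y = -E + 2·Z - 3  [with E=5, Z=6]  = 4

4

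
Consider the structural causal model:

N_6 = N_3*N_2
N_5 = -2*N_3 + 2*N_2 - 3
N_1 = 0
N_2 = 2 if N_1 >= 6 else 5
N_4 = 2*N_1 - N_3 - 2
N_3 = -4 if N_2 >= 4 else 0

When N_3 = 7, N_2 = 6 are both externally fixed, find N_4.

The joint intervention fixes N_3 = 7, N_2 = 6, removing each variable's own equation.
N_4 = 2*N_1 - N_3 - 2  [with N_1=0, N_3=7]  = -9

-9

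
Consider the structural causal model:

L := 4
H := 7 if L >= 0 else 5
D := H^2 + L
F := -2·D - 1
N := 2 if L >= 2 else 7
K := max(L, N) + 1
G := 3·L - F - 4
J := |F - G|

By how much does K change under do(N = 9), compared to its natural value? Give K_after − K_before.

5

The intervention breaks the incoming arrows to N: N := 2 if L >= 2 else 7 no longer applies, and N = 9.
K = max(L, N) + 1  [with L=4, N=9]  = 10
Without intervention: N = 2 if L >= 2 else 7  [with L=4]  = 2; K = max(L, N) + 1  [with L=4, N=2]  = 5.
Change = 10 − 5 = 5.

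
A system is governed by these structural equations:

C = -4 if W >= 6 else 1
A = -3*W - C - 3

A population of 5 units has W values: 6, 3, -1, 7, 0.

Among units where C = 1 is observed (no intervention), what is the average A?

-6

Observing C=1 restricts to units where C's equation naturally yields 1: W ∈ {3, -1, 0}. In that subpopulation A = -13, -1, -4, mean -6.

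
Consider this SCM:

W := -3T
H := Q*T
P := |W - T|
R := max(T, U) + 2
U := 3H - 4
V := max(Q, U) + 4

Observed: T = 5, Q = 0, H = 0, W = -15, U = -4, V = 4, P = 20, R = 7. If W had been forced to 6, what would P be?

1

The intervention breaks the incoming arrows to W: W := -3T no longer applies, and W = 6.
P = |W - T|  [with W=6, T=5]  = 1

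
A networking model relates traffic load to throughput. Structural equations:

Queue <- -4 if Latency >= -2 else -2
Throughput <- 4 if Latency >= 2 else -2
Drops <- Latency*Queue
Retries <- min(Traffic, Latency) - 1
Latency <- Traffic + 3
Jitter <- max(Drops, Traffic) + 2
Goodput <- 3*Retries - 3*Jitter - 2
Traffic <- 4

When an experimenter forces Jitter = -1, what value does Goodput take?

10

Intervening sets Jitter = -1 and removes its equation (Jitter <- max(Drops, Traffic) + 2).
Latency = Traffic + 3  [with Traffic=4]  = 7
Retries = min(Traffic, Latency) - 1  [with Traffic=4, Latency=7]  = 3
Goodput = 3*Retries - 3*Jitter - 2  [with Retries=3, Jitter=-1]  = 10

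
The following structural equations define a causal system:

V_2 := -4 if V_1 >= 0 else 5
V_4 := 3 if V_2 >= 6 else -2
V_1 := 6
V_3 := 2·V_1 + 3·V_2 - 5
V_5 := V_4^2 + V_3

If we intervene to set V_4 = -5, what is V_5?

Intervening sets V_4 = -5 and removes its equation (V_4 := 3 if V_2 >= 6 else -2).
V_2 = -4 if V_1 >= 0 else 5  [with V_1=6]  = -4
V_3 = 2·V_1 + 3·V_2 - 5  [with V_1=6, V_2=-4]  = -5
V_5 = V_4^2 + V_3  [with V_4=-5, V_3=-5]  = 20

20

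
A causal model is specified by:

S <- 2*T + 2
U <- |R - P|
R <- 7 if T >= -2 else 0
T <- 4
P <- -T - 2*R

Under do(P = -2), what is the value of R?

Under do(P=-2), the mechanism P <- -T - 2*R is discarded; P is fixed at -2.
Since R is not a descendant of the intervened variable, it is unaffected.
R = 7 if T >= -2 else 0  [with T=4]  = 7

7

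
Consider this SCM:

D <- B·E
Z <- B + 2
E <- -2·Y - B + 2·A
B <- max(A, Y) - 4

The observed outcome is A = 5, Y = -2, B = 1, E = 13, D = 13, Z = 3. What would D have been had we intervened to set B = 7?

49

do(B=7) replaces the equation B <- max(A, Y) - 4 with the constant B = 7.
E = -2·Y - B + 2·A  [with Y=-2, B=7, A=5]  = 7
D = B·E  [with B=7, E=7]  = 49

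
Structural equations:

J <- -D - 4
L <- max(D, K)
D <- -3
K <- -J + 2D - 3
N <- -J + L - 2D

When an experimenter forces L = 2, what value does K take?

-8

Under do(L=2), the mechanism L <- max(D, K) is discarded; L is fixed at 2.
Since K is not a descendant of the intervened variable, it is unaffected.
J = -D - 4  [with D=-3]  = -1
K = -J + 2D - 3  [with J=-1, D=-3]  = -8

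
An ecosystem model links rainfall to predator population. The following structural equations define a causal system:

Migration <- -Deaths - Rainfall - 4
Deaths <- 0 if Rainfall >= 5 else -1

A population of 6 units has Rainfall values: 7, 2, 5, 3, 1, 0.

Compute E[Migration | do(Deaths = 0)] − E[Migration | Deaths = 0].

do(Deaths=0) breaks Deaths's dependence on Rainfall. With Deaths=0 fixed, Migration across the units is -11, -6, -9, -7, -5, -4, mean -7.
Observing Deaths=0 restricts to units where Deaths's equation naturally yields 0: Rainfall ∈ {7, 5}. In that subpopulation Migration = -11, -9, mean -10.
Difference = -7 − (-10) = 3.

3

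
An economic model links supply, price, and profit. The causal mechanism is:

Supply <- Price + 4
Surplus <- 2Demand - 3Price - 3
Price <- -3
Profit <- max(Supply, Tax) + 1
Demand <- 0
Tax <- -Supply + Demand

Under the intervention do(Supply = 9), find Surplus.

The intervention breaks the incoming arrows to Supply: Supply <- Price + 4 no longer applies, and Supply = 9.
No directed path runs from Supply to Surplus, so Surplus keeps its natural value.
Surplus = 2Demand - 3Price - 3  [with Demand=0, Price=-3]  = 6

6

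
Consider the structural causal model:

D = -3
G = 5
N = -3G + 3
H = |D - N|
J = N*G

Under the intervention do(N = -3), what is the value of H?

0

The intervention breaks the incoming arrows to N: N = -3G + 3 no longer applies, and N = -3.
H = |D - N|  [with D=-3, N=-3]  = 0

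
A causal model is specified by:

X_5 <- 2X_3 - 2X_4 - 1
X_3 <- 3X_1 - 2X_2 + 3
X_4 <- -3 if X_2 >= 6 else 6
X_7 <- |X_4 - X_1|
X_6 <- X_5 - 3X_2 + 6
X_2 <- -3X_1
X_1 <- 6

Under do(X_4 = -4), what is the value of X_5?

Intervening sets X_4 = -4 and removes its equation (X_4 <- -3 if X_2 >= 6 else 6).
X_2 = -3X_1  [with X_1=6]  = -18
X_3 = 3X_1 - 2X_2 + 3  [with X_1=6, X_2=-18]  = 57
X_5 = 2X_3 - 2X_4 - 1  [with X_3=57, X_4=-4]  = 121

121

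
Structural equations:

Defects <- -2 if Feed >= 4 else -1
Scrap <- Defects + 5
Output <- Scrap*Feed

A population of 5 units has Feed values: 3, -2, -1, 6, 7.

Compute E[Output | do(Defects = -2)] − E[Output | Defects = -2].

Under do(Defects=-2), Defects's equation is replaced by Defects=-2 for every unit. Per-unit Output: 9, -6, -3, 18, 21. Mean = 7.8.
E[Output|Defects=-2] averages over only the 2 units with Defects=-2 (Feed = 6, 7): Output = 18, 21, mean 19.5.
Difference = 7.8 − 19.5 = -11.7.

-11.7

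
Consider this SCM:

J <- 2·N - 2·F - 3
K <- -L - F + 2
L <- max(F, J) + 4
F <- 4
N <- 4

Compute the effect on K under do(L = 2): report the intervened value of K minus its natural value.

Intervening sets L = 2 and removes its equation (L <- max(F, J) + 4).
K = -L - F + 2  [with L=2, F=4]  = -4
Without intervention: J = 2·N - 2·F - 3  [with N=4, F=4]  = -3; L = max(F, J) + 4  [with F=4, J=-3]  = 8; K = -L - F + 2  [with L=8, F=4]  = -10.
Change = -4 − (-10) = 6.

6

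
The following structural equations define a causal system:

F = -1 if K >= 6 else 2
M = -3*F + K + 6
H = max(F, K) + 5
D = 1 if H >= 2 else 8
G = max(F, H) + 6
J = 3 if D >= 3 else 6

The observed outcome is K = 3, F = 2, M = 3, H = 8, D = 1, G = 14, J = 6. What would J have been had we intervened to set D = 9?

Under do(D=9), the mechanism D = 1 if H >= 2 else 8 is discarded; D is fixed at 9.
J = 3 if D >= 3 else 6  [with D=9]  = 3

3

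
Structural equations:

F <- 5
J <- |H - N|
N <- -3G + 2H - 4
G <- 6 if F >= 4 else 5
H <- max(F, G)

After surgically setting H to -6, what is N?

The intervention breaks the incoming arrows to H: H <- max(F, G) no longer applies, and H = -6.
G = 6 if F >= 4 else 5  [with F=5]  = 6
N = -3G + 2H - 4  [with G=6, H=-6]  = -34

-34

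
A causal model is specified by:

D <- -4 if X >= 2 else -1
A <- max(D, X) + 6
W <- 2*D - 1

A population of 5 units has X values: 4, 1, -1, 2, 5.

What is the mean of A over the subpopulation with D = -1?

Observing D=-1 restricts to units where D's equation naturally yields -1: X ∈ {1, -1}. In that subpopulation A = 7, 5, mean 6.

6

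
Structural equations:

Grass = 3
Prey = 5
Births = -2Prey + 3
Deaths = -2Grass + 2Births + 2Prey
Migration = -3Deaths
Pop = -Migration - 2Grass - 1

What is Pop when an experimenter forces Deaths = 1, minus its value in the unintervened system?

33

Under do(Deaths=1), the mechanism Deaths = -2Grass + 2Births + 2Prey is discarded; Deaths is fixed at 1.
Migration = -3Deaths  [with Deaths=1]  = -3
Pop = -Migration - 2Grass - 1  [with Migration=-3, Grass=3]  = -4
Without intervention: Births = -2Prey + 3  [with Prey=5]  = -7; Deaths = -2Grass + 2Births + 2Prey  [with Grass=3, Births=-7, Prey=5]  = -10; Migration = -3Deaths  [with Deaths=-10]  = 30; Pop = -Migration - 2Grass - 1  [with Migration=30, Grass=3]  = -37.
Change = -4 − (-37) = 33.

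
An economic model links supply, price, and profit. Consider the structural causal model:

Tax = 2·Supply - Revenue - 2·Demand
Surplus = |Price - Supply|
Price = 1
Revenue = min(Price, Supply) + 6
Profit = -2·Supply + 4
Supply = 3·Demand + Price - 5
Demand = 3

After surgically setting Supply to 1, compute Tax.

-11

do(Supply=1) replaces the equation Supply = 3·Demand + Price - 5 with the constant Supply = 1.
Revenue = min(Price, Supply) + 6  [with Price=1, Supply=1]  = 7
Tax = 2·Supply - Revenue - 2·Demand  [with Supply=1, Revenue=7, Demand=3]  = -11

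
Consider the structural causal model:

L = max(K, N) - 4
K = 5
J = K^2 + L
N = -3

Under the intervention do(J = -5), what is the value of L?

Under do(J=-5), the mechanism J = K^2 + L is discarded; J is fixed at -5.
Since L is not a descendant of the intervened variable, it is unaffected.
L = max(K, N) - 4  [with K=5, N=-3]  = 1

1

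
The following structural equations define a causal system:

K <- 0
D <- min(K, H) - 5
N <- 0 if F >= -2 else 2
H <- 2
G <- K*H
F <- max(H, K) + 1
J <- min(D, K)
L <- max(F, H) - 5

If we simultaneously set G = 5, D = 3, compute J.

Under do(G = 5, D = 3), each intervened variable's structural equation is replaced by its fixed value.
J = min(D, K)  [with D=3, K=0]  = 0

0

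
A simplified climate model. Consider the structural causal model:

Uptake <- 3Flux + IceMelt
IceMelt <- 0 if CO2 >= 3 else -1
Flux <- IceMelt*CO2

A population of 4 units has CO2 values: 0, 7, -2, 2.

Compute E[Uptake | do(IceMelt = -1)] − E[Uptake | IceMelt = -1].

-5.25

Every unit gets IceMelt=-1 under the intervention. Uptake values become -1, -22, 5, -7; E[Uptake|do(IceMelt=-1)] = -6.25.
Observing IceMelt=-1 restricts to units where IceMelt's equation naturally yields -1: CO2 ∈ {0, -2, 2}. In that subpopulation Uptake = -1, 5, -7, mean -1.
Difference = -6.25 − (-1) = -5.25.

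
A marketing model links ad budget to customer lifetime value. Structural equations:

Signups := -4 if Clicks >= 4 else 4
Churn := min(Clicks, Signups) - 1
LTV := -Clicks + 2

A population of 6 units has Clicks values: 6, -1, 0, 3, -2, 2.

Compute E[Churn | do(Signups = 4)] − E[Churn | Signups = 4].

0.6

The intervention sets Signups=4 in all 6 units regardless of Clicks. Recomputing Churn per unit gives 3, -2, -1, 2, -3, 1; average 0.
E[Churn|Signups=4] averages over only the 5 units with Signups=4 (Clicks = -1, 0, 3, -2, 2): Churn = -2, -1, 2, -3, 1, mean -0.6.
Difference = 0 − (-0.6) = 0.6.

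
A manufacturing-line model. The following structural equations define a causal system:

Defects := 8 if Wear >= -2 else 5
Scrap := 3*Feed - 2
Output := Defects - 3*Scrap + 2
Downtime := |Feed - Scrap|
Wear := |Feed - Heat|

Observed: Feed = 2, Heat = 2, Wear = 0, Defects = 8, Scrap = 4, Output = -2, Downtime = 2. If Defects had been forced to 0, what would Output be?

Under do(Defects=0), the mechanism Defects := 8 if Wear >= -2 else 5 is discarded; Defects is fixed at 0.
Scrap = 3*Feed - 2  [with Feed=2]  = 4
Output = Defects - 3*Scrap + 2  [with Defects=0, Scrap=4]  = -10

-10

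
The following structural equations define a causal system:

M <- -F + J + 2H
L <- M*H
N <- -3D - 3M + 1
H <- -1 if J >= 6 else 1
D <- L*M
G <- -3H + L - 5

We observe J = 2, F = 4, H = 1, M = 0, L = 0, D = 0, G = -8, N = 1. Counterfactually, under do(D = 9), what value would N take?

-26

Intervening sets D = 9 and removes its equation (D <- L*M).
H = -1 if J >= 6 else 1  [with J=2]  = 1
M = -F + J + 2H  [with F=4, J=2, H=1]  = 0
N = -3D - 3M + 1  [with D=9, M=0]  = -26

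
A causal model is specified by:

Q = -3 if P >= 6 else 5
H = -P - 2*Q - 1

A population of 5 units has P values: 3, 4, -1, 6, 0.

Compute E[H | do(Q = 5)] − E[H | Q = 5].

Under do(Q=5), Q's equation is replaced by Q=5 for every unit. Per-unit H: -14, -15, -10, -17, -11. Mean = -13.4.
Conditioning on Q=5 selects the 4 unit(s) with P ∈ {3, 4, -1, 0}. Their H values: -14, -15, -10, -11. Mean = -12.5.
Difference = -13.4 − (-12.5) = -0.9.

-0.9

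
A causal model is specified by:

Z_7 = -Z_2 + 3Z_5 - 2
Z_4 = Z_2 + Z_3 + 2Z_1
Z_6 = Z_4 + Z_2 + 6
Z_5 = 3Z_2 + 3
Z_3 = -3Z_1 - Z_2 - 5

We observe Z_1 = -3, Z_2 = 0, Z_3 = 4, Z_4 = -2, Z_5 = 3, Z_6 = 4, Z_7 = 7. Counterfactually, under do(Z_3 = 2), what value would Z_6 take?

The intervention breaks the incoming arrows to Z_3: Z_3 = -3Z_1 - Z_2 - 5 no longer applies, and Z_3 = 2.
Z_4 = Z_2 + Z_3 + 2Z_1  [with Z_2=0, Z_3=2, Z_1=-3]  = -4
Z_6 = Z_4 + Z_2 + 6  [with Z_4=-4, Z_2=0]  = 2

2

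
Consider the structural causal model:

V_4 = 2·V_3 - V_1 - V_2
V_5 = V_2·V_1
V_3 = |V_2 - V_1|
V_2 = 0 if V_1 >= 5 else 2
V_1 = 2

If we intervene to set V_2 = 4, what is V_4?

-2

Under do(V_2=4), the mechanism V_2 = 0 if V_1 >= 5 else 2 is discarded; V_2 is fixed at 4.
V_3 = |V_2 - V_1|  [with V_2=4, V_1=2]  = 2
V_4 = 2·V_3 - V_1 - V_2  [with V_3=2, V_1=2, V_2=4]  = -2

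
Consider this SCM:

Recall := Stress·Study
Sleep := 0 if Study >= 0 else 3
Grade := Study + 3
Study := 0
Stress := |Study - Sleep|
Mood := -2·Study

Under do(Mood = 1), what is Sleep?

The intervention breaks the incoming arrows to Mood: Mood := -2·Study no longer applies, and Mood = 1.
Since Sleep is not a descendant of the intervened variable, it is unaffected.
Sleep = 0 if Study >= 0 else 3  [with Study=0]  = 0

0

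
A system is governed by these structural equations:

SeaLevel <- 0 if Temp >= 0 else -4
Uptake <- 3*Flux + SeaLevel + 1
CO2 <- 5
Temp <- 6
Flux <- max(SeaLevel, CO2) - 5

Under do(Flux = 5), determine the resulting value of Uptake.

Intervening sets Flux = 5 and removes its equation (Flux <- max(SeaLevel, CO2) - 5).
SeaLevel = 0 if Temp >= 0 else -4  [with Temp=6]  = 0
Uptake = 3*Flux + SeaLevel + 1  [with Flux=5, SeaLevel=0]  = 16

16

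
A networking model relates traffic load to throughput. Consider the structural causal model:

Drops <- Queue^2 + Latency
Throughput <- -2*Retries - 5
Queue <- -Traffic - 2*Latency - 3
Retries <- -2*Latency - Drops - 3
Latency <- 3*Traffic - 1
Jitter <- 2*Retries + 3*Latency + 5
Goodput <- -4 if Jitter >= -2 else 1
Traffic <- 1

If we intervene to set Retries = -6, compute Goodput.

-4

do(Retries=-6) replaces the equation Retries <- -2*Latency - Drops - 3 with the constant Retries = -6.
Latency = 3*Traffic - 1  [with Traffic=1]  = 2
Jitter = 2*Retries + 3*Latency + 5  [with Retries=-6, Latency=2]  = -1
Goodput = -4 if Jitter >= -2 else 1  [with Jitter=-1]  = -4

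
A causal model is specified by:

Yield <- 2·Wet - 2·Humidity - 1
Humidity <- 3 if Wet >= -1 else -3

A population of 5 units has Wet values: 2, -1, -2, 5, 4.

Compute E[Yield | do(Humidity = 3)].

-3.8

The intervention sets Humidity=3 in all 5 units regardless of Wet. Recomputing Yield per unit gives -3, -9, -11, 3, 1; average -3.8.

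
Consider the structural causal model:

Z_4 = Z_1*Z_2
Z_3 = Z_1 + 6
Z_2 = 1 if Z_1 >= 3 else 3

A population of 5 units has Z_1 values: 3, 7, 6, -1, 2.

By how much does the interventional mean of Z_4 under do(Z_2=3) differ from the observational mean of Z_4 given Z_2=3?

8.7

The intervention sets Z_2=3 in all 5 units regardless of Z_1. Recomputing Z_4 per unit gives 9, 21, 18, -3, 6; average 10.2.
Observing Z_2=3 restricts to units where Z_2's equation naturally yields 3: Z_1 ∈ {-1, 2}. In that subpopulation Z_4 = -3, 6, mean 1.5.
Difference = 10.2 − 1.5 = 8.7.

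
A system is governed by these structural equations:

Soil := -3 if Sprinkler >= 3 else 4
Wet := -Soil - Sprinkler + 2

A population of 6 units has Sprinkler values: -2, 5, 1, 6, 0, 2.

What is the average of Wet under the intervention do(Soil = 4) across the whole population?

do(Soil=4) breaks Soil's dependence on Sprinkler. With Soil=4 fixed, Wet across the units is 0, -7, -3, -8, -2, -4, mean -4.

-4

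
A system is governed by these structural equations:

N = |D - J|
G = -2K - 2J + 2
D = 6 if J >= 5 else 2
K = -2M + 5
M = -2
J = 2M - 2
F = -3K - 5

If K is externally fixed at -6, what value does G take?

26

Under do(K=-6), the mechanism K = -2M + 5 is discarded; K is fixed at -6.
J = 2M - 2  [with M=-2]  = -6
G = -2K - 2J + 2  [with K=-6, J=-6]  = 26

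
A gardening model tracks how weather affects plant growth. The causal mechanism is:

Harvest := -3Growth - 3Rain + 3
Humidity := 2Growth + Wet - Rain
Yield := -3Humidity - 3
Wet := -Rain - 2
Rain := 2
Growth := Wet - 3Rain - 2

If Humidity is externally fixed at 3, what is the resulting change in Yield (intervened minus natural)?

Intervening sets Humidity = 3 and removes its equation (Humidity := 2Growth + Wet - Rain).
Yield = -3Humidity - 3  [with Humidity=3]  = -12
Without intervention: Wet = -Rain - 2  [with Rain=2]  = -4; Growth = Wet - 3Rain - 2  [with Wet=-4, Rain=2]  = -12; Humidity = 2Growth + Wet - Rain  [with Growth=-12, Wet=-4, Rain=2]  = -30; Yield = -3Humidity - 3  [with Humidity=-30]  = 87.
Change = -12 − 87 = -99.

-99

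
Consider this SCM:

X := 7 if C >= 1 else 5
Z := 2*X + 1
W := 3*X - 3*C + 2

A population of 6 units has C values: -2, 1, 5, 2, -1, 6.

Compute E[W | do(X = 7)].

17.5

do(X=7) breaks X's dependence on C. With X=7 fixed, W across the units is 29, 20, 8, 17, 26, 5, mean 17.5.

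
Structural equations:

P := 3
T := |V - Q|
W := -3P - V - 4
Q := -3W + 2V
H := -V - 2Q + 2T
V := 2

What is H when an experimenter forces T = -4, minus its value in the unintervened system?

-102

The intervention breaks the incoming arrows to T: T := |V - Q| no longer applies, and T = -4.
W = -3P - V - 4  [with P=3, V=2]  = -15
Q = -3W + 2V  [with W=-15, V=2]  = 49
H = -V - 2Q + 2T  [with V=2, Q=49, T=-4]  = -108
Without intervention: W = -3P - V - 4  [with P=3, V=2]  = -15; Q = -3W + 2V  [with W=-15, V=2]  = 49; T = |V - Q|  [with V=2, Q=49]  = 47; H = -V - 2Q + 2T  [with V=2, Q=49, T=47]  = -6.
Change = -108 − (-6) = -102.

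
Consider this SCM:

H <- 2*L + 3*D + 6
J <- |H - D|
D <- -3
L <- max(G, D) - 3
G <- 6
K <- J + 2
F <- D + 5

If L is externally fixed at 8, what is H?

The intervention breaks the incoming arrows to L: L <- max(G, D) - 3 no longer applies, and L = 8.
H = 2*L + 3*D + 6  [with L=8, D=-3]  = 13

13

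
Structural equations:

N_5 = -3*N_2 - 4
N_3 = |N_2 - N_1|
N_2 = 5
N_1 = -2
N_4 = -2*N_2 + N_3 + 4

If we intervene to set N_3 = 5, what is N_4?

The intervention breaks the incoming arrows to N_3: N_3 = |N_2 - N_1| no longer applies, and N_3 = 5.
N_4 = -2*N_2 + N_3 + 4  [with N_2=5, N_3=5]  = -1

-1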